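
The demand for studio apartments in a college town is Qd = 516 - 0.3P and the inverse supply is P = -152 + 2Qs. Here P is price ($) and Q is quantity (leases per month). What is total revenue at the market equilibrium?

Inverting to quantity form: Qs = 76 + 0.5P.
The market clears where 516 - 0.3P = 76 + 0.5P. Rearranging, 0.8P = 440, hence P* = 550.
Substitute back: Q* = 516 - 0.3(550) = 351.
Total revenue = P* × Q* = 550 × 351 = 193050.

Total revenue = 193050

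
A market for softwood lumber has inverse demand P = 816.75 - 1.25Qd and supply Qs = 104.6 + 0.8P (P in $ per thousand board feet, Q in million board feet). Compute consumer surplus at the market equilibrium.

Consumer surplus = 89775.625

Inverting to quantity form: Qd = 653.4 - 0.8P.
Set Qd = Qs: 653.4 - 0.8P = 104.6 + 0.8P, so 548.8 = 1.6P and P* = 343.
Plugging P* into demand: Q* = 653.4 - 0.8(343) = 379.
Demand choke price (Qd = 0): P = 653.4/0.8 = 816.75. Consumer surplus = ½ × (816.75 - 343) × 379 = 89775.625.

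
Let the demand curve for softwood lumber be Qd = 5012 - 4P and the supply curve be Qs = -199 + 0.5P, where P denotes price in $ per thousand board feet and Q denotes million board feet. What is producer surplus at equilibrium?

Producer surplus = 144400

At equilibrium Qd = Qs, so 5012 - 4P = -199 + 0.5P; collecting terms, 5211 = 4.5P and P* = 1158.
From the demand curve, Q* = 5012 - 4(1158) = 380.
Supply choke price (Qs = 0): P = 398. Producer surplus = ½ × (1158 - 398) × 380 = 144400.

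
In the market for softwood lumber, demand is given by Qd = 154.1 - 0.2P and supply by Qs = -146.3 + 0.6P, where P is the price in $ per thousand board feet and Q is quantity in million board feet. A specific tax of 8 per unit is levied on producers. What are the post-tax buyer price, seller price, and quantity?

With a tax of 8 on producers, they supply based on the net price P_s = P_b - 8, so Qs = -151.1 + 0.6P_b.
Market clearing requires 154.1 - 0.2P_b = -151.1 + 0.6P_b; hence 305.2 = 0.8P_b and P_b = 381.5.
Then P_s = 381.5 - 8 = 373.5 and Q = 154.1 - 0.2(381.5) = 77.8.

P_b = 381.5, P_s = 373.5, Q = 77.8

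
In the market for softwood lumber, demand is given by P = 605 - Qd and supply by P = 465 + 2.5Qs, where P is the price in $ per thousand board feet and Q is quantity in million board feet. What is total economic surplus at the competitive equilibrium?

Total surplus = 2800

Rewriting in direct form: Qd = 605 - P and Qs = -186 + 0.4P.
The market clears where 605 - P = -186 + 0.4P. Rearranging, 1.4P = 791, hence P* = 565.
Plugging P* into demand: Q* = 605 - 565 = 40.
Demand choke price = 605; supply choke price = 465. CS = ½(605 - 565)(40) = 800; PS = ½(565 - 465)(40) = 2000. Total surplus = 2800.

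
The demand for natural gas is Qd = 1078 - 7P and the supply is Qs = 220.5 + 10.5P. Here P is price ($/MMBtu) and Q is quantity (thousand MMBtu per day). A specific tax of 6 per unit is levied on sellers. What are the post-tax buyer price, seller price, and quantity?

With a tax of 6 on sellers, they supply based on the net price P_s = P_b - 6, so Qs = 157.5 + 10.5P_b.
Equate demand and the shifted supply: 1078 - 7P_b = 157.5 + 10.5P_b, giving 17.5P_b = 920.5, so P_b = 52.6.
Then P_s = 52.6 - 6 = 46.6 and Q = 1078 - 7(52.6) = 709.8.

P_b = 52.6, P_s = 46.6, Q = 709.8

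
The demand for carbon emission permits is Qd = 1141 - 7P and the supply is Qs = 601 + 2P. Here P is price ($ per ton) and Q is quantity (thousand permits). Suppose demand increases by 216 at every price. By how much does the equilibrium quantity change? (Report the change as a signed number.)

ΔQ = 48

Equating demand and supply, 1141 - 7P = 601 + 2P gives 9P = 540, so P* = 60.
Substitute back: Q* = 1141 - 7(60) = 721.
After the shift, demand is Qd = 1357 - 7P.
New equilibrium: 756 = 9P, so P = 84 and Q = 769.
ΔQ = 769 - 721 = 48.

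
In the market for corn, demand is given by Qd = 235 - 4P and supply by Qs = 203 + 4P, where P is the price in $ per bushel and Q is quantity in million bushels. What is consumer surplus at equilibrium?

Consumer surplus = 5995.125

Set Qd = Qs: 235 - 4P = 203 + 4P, so 32 = 8P and P* = 4.
From the demand curve, Q* = 235 - 4(4) = 219.
Demand choke price (Qd = 0): P = 235/4 = 58.75. Consumer surplus = ½ × (58.75 - 4) × 219 = 5995.125.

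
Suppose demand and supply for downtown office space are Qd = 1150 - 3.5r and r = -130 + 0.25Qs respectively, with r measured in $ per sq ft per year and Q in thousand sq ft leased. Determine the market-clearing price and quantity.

Rewriting in direct form: Qs = 520 + 4r.
Equating demand and supply, 1150 - 3.5r = 520 + 4r gives 7.5r = 630, so r* = 84.
Substitute back: Q* = 1150 - 3.5(84) = 856.

r* = 84, Q* = 856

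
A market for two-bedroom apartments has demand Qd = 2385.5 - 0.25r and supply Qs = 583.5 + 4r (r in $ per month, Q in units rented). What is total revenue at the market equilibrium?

The market clears where 2385.5 - 0.25r = 583.5 + 4r. Rearranging, 4.25r = 1802, hence r* = 424.
Plugging r* into demand: Q* = 2385.5 - 0.25(424) = 2279.5.
Total revenue = r* × Q* = 424 × 2279.5 = 966508.

Total revenue = 966508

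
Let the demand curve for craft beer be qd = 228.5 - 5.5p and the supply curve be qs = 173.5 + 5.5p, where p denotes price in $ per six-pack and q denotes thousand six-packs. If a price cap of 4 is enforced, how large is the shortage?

With p fixed at 4, quantity demanded is 206.5 and quantity supplied is 195.5.
Shortage = qd - qs = 206.5 - 195.5 = 11.

Shortage = 11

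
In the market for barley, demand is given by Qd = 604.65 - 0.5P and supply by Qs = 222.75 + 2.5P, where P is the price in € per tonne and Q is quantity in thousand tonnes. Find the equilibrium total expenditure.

Total expenditure = 68869.3

Set Qd = Qs: 604.65 - 0.5P = 222.75 + 2.5P, so 381.9 = 3P and P* = 127.3.
Then Q* = 604.65 - 0.5(127.3) = 541.
Total expenditure = P* × Q* = 127.3 × 541 = 68869.3.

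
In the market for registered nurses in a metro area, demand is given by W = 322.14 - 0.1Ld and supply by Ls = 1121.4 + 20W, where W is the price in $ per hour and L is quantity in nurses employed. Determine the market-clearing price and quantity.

Solving each curve for L: Ld = 3221.4 - 10W.
Equating demand and supply, 3221.4 - 10W = 1121.4 + 20W gives 30W = 2100, so W* = 70.
Then L* = 3221.4 - 10(70) = 2521.4.

W* = 70, L* = 2521.4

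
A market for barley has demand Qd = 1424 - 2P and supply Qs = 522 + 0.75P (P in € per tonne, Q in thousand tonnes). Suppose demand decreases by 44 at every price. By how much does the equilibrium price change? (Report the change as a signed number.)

ΔP = -16

Set Qd = Qs: 1424 - 2P = 522 + 0.75P, so 902 = 2.75P and P* = 328.
Plugging P* into demand: Q* = 1424 - 2(328) = 768.
After the shift, demand is Qd = 1380 - 2P.
New equilibrium: 858 = 2.75P, so P = 312 and Q = 756.
ΔP = 312 - 328 = -16.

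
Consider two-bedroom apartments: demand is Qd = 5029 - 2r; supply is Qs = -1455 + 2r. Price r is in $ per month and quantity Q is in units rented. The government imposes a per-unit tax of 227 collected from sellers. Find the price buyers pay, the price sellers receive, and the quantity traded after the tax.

r_b = 1734.5, r_s = 1507.5, Q = 1560

With a tax of 227 on sellers, they supply based on the net price r_s = r_b - 227, so Qs = -1909 + 2r_b.
Market clearing requires 5029 - 2r_b = -1909 + 2r_b; hence 6938 = 4r_b and r_b = 1734.5.
So r_s = 1507.5 and the quantity traded is Q = 5029 - 2(1734.5) = 1560.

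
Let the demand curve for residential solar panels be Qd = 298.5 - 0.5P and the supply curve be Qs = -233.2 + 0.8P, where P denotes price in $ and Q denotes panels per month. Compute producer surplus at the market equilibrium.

The market clears where 298.5 - 0.5P = -233.2 + 0.8P. Rearranging, 1.3P = 531.7, hence P* = 409.
From the demand curve, Q* = 298.5 - 0.5(409) = 94.
Supply choke price (Qs = 0): P = 291.5. Producer surplus = ½ × (409 - 291.5) × 94 = 5522.5.

Producer surplus = 5522.5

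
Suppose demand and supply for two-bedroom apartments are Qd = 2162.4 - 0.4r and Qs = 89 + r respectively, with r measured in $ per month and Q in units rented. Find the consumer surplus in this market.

The market clears where 2162.4 - 0.4r = 89 + r. Rearranging, 1.4r = 2073.4, hence r* = 1481.
From the demand curve, Q* = 2162.4 - 0.4(1481) = 1570.
Demand choke price (Qd = 0): r = 2162.4/0.4 = 5406. Consumer surplus = ½ × (5406 - 1481) × 1570 = 3081125.

Consumer surplus = 3081125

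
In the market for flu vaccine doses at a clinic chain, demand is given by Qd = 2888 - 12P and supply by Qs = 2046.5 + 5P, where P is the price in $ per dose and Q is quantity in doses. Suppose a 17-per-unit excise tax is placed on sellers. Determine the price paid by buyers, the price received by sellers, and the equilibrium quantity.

The tax drives a wedge P_b - P_s = 17. Substituting P_s = P_b - 17 into supply: Qs = 1961.5 + 5P_b.
Set Qd = Qs: 2888 - 12P_b = 1961.5 + 5P_b, so 926.5 = 17P_b and P_b = 54.5.
Then P_s = 54.5 - 17 = 37.5 and Q = 2888 - 12(54.5) = 2234.

P_b = 54.5, P_s = 37.5, Q = 2234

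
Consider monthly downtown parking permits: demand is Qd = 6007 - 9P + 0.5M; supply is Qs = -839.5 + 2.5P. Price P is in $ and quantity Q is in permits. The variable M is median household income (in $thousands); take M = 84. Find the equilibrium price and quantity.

With M = 84, demand is Qd = 6049 - 9P.
Set Qd = Qs: 6049 - 9P = -839.5 + 2.5P, so 6888.5 = 11.5P and P* = 599.
Then Q* = 6049 - 9(599) = 658.

P* = 599, Q* = 658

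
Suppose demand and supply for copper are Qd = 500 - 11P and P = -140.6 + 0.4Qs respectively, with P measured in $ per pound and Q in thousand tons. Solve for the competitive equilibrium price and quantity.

P* = 11, Q* = 379

Inverting to quantity form: Qs = 351.5 + 2.5P.
At equilibrium Qd = Qs, so 500 - 11P = 351.5 + 2.5P; collecting terms, 148.5 = 13.5P and P* = 11.
Then Q* = 500 - 11(11) = 379.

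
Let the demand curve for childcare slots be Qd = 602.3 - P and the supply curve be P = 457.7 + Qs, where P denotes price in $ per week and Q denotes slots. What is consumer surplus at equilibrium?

Inverting to quantity form: Qs = -457.7 + P.
At equilibrium Qd = Qs, so 602.3 - P = -457.7 + P; collecting terms, 1060 = 2P and P* = 530.
Plugging P* into demand: Q* = 602.3 - 530 = 72.3.
Demand choke price (Qd = 0): P = 602.3. Consumer surplus = ½ × (602.3 - 530) × 72.3 = 2613.645.

Consumer surplus = 2613.645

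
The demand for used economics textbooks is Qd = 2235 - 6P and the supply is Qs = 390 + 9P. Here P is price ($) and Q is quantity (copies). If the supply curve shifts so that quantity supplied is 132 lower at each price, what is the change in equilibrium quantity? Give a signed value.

ΔQ = -52.8

The market clears where 2235 - 6P = 390 + 9P. Rearranging, 15P = 1845, hence P* = 123.
Then Q* = 2235 - 6(123) = 1497.
After the shift, supply is Qs = 258 + 9P.
The new intersection has 1977 = 15P, i.e. P = 131.8, Q = 1444.2.
ΔQ = 1444.2 - 1497 = -52.8.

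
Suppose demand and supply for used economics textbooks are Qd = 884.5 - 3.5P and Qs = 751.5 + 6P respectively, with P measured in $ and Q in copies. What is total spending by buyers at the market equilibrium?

Equating demand and supply, 884.5 - 3.5P = 751.5 + 6P gives 9.5P = 133, so P* = 14.
From the demand curve, Q* = 884.5 - 3.5(14) = 835.5.
Total spending by buyers = P* × Q* = 14 × 835.5 = 11697.

Total spending by buyers = 11697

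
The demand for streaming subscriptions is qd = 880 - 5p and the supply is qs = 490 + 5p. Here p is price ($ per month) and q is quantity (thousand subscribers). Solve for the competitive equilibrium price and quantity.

The market clears where 880 - 5p = 490 + 5p. Rearranging, 10p = 390, hence p* = 39.
Plugging p* into demand: q* = 880 - 5(39) = 685.

p* = 39, q* = 685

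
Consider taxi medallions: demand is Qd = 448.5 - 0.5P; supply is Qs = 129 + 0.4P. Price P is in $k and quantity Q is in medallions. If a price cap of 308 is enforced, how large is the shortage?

At P = 308: Qd = 294.5 and Qs = 252.2.
Shortage = Qd - Qs = 294.5 - 252.2 = 42.3.

Shortage = 42.3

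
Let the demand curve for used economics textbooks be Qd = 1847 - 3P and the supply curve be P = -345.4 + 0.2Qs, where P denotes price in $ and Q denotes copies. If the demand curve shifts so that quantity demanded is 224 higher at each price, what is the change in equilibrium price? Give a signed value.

In direct form, Qs = 1727 + 5P.
At equilibrium Qd = Qs, so 1847 - 3P = 1727 + 5P; collecting terms, 120 = 8P and P* = 15.
Then Q* = 1847 - 3(15) = 1802.
After the shift, demand is Qd = 2071 - 3P.
The new intersection has 344 = 8P, i.e. P = 43, Q = 1942.
ΔP = 43 - 15 = 28.

ΔP = 28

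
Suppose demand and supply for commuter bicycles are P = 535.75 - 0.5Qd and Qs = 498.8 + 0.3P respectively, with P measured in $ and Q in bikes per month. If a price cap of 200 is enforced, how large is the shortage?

In direct form, Qd = 1071.5 - 2P.
Evaluating both curves at the ceiling price 200 gives Qd = 671.5, Qs = 558.8.
Shortage = Qd - Qs = 671.5 - 558.8 = 112.7.

Shortage = 112.7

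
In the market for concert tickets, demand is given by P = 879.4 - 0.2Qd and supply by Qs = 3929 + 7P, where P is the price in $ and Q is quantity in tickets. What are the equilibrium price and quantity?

P* = 39, Q* = 4202

Inverting to quantity form: Qd = 4397 - 5P.
At equilibrium Qd = Qs, so 4397 - 5P = 3929 + 7P; collecting terms, 468 = 12P and P* = 39.
Substitute back: Q* = 4397 - 5(39) = 4202.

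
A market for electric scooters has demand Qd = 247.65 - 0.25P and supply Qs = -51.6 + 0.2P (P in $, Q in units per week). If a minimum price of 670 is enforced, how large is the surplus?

Surplus = 2.25

At P = 670: Qd = 80.15 and Qs = 82.4.
Surplus = Qs - Qd = 82.4 - 80.15 = 2.25.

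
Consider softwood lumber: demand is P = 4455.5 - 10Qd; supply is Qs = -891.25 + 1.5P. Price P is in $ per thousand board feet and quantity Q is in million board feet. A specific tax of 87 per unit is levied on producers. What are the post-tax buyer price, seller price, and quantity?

In direct form, Qd = 445.55 - 0.1P.
With a tax of 87 on producers, they supply based on the net price P_s = P_b - 87, so Qs = -1021.75 + 1.5P_b.
Set Qd = Qs: 445.55 - 0.1P_b = -1021.75 + 1.5P_b, so 1467.3 = 1.6P_b and P_b = 917.0625.
So P_s = 830.0625 and the quantity traded is Q = 445.55 - 0.1(917.0625) = 353.84375.

P_b = 917.0625, P_s = 830.0625, Q = 353.84375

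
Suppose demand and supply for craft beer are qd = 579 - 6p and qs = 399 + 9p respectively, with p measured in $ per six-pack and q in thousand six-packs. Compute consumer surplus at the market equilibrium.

The market clears where 579 - 6p = 399 + 9p. Rearranging, 15p = 180, hence p* = 12.
Substitute back: q* = 579 - 6(12) = 507.
Demand choke price (qd = 0): p = 579/6 = 96.5. Consumer surplus = ½ × (96.5 - 12) × 507 = 21420.75.

Consumer surplus = 21420.75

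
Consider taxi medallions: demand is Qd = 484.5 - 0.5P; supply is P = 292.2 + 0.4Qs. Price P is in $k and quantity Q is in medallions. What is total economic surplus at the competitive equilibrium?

Solving each curve for Q: Qs = -730.5 + 2.5P.
Equating demand and supply, 484.5 - 0.5P = -730.5 + 2.5P gives 3P = 1215, so P* = 405.
Plugging P* into demand: Q* = 484.5 - 0.5(405) = 282.
Demand choke price = 969; supply choke price = 292.2. CS = ½(969 - 405)(282) = 79524; PS = ½(405 - 292.2)(282) = 15904.8. Total surplus = 95428.8.

Total surplus = 95428.8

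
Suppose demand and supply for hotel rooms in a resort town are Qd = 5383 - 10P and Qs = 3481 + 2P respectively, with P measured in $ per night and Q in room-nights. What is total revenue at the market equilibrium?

The market clears where 5383 - 10P = 3481 + 2P. Rearranging, 12P = 1902, hence P* = 158.5.
Substitute back: Q* = 5383 - 10(158.5) = 3798.
Total revenue = P* × Q* = 158.5 × 3798 = 601983.

Total revenue = 601983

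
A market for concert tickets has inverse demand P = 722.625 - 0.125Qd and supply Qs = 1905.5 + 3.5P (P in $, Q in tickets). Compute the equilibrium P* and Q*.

In direct form, Qd = 5781 - 8P.
Equating demand and supply, 5781 - 8P = 1905.5 + 3.5P gives 11.5P = 3875.5, so P* = 337.
Then Q* = 5781 - 8(337) = 3085.

P* = 337, Q* = 3085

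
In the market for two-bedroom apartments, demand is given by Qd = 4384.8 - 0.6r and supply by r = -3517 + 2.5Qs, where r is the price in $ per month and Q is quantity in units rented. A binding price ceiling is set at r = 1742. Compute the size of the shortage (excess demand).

Inverting to quantity form: Qs = 1406.8 + 0.4r.
Evaluating both curves at the ceiling price 1742 gives Qd = 3339.6, Qs = 2103.6.
Shortage = Qd - Qs = 3339.6 - 2103.6 = 1236.

Shortage = 1236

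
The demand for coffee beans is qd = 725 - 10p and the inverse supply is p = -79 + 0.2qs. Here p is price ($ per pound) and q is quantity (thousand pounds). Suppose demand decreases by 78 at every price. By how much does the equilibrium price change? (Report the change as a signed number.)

Solving each curve for q: qs = 395 + 5p.
Set qd = qs: 725 - 10p = 395 + 5p, so 330 = 15p and p* = 22.
Substitute back: q* = 725 - 10(22) = 505.
After the shift, demand is qd = 647 - 10p.
Re-solving, 15p = 252 gives p = 16.8 and q = 479.
Δp = 16.8 - 22 = -5.2.

Δp = -5.2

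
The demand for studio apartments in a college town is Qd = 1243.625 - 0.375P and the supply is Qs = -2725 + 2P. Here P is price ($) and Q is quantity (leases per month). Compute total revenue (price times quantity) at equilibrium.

The market clears where 1243.625 - 0.375P = -2725 + 2P. Rearranging, 2.375P = 3968.625, hence P* = 1671.
Then Q* = 1243.625 - 0.375(1671) = 617.
Total revenue = P* × Q* = 1671 × 617 = 1031007.

Total revenue = 1031007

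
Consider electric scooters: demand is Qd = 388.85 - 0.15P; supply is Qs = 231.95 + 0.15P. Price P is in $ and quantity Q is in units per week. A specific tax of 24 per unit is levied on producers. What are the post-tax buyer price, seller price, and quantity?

With a tax of 24 on producers, they supply based on the net price P_s = P_b - 24, so Qs = 228.35 + 0.15P_b.
Set Qd = Qs: 388.85 - 0.15P_b = 228.35 + 0.15P_b, so 160.5 = 0.3P_b and P_b = 535.
So P_s = 511 and the quantity traded is Q = 388.85 - 0.15(535) = 308.6.

P_b = 535, P_s = 511, Q = 308.6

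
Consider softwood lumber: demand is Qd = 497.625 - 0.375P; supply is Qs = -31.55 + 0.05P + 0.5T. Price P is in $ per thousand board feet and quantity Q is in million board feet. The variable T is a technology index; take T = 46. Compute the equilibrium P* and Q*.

With T = 46, supply is Qs = -8.55 + 0.05P.
Equating demand and supply, 497.625 - 0.375P = -8.55 + 0.05P gives 0.425P = 506.175, so P* = 1191.
Substitute back: Q* = 497.625 - 0.375(1191) = 51.

P* = 1191, Q* = 51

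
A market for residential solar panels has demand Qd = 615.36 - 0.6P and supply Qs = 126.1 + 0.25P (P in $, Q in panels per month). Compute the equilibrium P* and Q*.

The market clears where 615.36 - 0.6P = 126.1 + 0.25P. Rearranging, 0.85P = 489.26, hence P* = 575.6.
Substitute back: Q* = 615.36 - 0.6(575.6) = 270.

P* = 575.6, Q* = 270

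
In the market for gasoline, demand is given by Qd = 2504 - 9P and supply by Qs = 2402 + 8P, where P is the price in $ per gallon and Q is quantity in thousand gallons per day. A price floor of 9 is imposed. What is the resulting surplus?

Evaluating both curves at the floor price 9 gives Qd = 2423, Qs = 2474.
Surplus = Qs - Qd = 2474 - 2423 = 51.

Surplus = 51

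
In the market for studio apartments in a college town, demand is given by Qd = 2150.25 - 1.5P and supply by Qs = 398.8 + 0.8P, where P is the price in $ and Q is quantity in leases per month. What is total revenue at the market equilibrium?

Total revenue = 767592

At equilibrium Qd = Qs, so 2150.25 - 1.5P = 398.8 + 0.8P; collecting terms, 1751.45 = 2.3P and P* = 761.5.
From the demand curve, Q* = 2150.25 - 1.5(761.5) = 1008.
Total revenue = P* × Q* = 761.5 × 1008 = 767592.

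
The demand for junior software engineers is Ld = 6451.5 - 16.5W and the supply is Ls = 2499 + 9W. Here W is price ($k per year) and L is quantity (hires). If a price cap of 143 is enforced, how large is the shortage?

Shortage = 306

With W fixed at 143, quantity demanded is 4092 and quantity supplied is 3786.
Shortage = Ld - Ls = 4092 - 3786 = 306.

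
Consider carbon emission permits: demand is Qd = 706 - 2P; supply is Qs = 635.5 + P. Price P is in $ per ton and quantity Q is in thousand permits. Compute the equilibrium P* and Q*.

At equilibrium Qd = Qs, so 706 - 2P = 635.5 + P; collecting terms, 70.5 = 3P and P* = 23.5.
From the demand curve, Q* = 706 - 2(23.5) = 659.

P* = 23.5, Q* = 659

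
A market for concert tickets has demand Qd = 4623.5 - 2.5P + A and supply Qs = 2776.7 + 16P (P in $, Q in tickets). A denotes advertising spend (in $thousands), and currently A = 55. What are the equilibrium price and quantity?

P* = 102.8, Q* = 4421.5

With A = 55, demand is Qd = 4678.5 - 2.5P.
Equating demand and supply, 4678.5 - 2.5P = 2776.7 + 16P gives 18.5P = 1901.8, so P* = 102.8.
Substitute back: Q* = 4678.5 - 2.5(102.8) = 4421.5.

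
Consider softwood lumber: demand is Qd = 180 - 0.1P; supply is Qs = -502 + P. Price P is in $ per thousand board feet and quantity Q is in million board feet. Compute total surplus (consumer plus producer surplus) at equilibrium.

Equating demand and supply, 180 - 0.1P = -502 + P gives 1.1P = 682, so P* = 620.
Then Q* = 180 - 0.1(620) = 118.
Demand choke price = 1800; supply choke price = 502. CS = ½(1800 - 620)(118) = 69620; PS = ½(620 - 502)(118) = 6962. Total surplus = 76582.

Total surplus = 76582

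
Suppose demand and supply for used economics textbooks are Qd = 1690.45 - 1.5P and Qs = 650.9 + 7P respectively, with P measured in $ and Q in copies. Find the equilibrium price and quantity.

Set Qd = Qs: 1690.45 - 1.5P = 650.9 + 7P, so 1039.55 = 8.5P and P* = 122.3.
Plugging P* into demand: Q* = 1690.45 - 1.5(122.3) = 1507.

P* = 122.3, Q* = 1507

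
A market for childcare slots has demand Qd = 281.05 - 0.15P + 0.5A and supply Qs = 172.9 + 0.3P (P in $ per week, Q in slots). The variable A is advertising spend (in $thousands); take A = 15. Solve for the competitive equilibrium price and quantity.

P* = 257, Q* = 250

With A = 15, demand is Qd = 288.55 - 0.15P.
The market clears where 288.55 - 0.15P = 172.9 + 0.3P. Rearranging, 0.45P = 115.65, hence P* = 257.
Then Q* = 288.55 - 0.15(257) = 250.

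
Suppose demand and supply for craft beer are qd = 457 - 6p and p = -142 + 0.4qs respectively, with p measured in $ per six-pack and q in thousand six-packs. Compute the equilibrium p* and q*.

Solving each curve for q: qs = 355 + 2.5p.
Equating demand and supply, 457 - 6p = 355 + 2.5p gives 8.5p = 102, so p* = 12.
Then q* = 457 - 6(12) = 385.

p* = 12, q* = 385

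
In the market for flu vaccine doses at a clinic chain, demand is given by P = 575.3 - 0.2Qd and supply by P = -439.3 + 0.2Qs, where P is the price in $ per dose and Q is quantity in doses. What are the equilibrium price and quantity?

P* = 68, Q* = 2536.5

Inverting to quantity form: Qd = 2876.5 - 5P and Qs = 2196.5 + 5P.
The market clears where 2876.5 - 5P = 2196.5 + 5P. Rearranging, 10P = 680, hence P* = 68.
Plugging P* into demand: Q* = 2876.5 - 5(68) = 2536.5.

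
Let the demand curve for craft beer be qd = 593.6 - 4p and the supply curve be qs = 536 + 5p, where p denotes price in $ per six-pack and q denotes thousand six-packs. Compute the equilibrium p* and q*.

p* = 6.4, q* = 568

Equating demand and supply, 593.6 - 4p = 536 + 5p gives 9p = 57.6, so p* = 6.4.
Plugging p* into demand: q* = 593.6 - 4(6.4) = 568.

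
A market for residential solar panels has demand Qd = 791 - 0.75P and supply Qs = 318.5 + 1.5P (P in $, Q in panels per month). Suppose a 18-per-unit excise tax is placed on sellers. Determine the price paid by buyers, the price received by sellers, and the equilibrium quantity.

P_b = 222, P_s = 204, Q = 624.5

With a tax of 18 on sellers, they supply based on the net price P_s = P_b - 18, so Qs = 291.5 + 1.5P_b.
Equate demand and the shifted supply: 791 - 0.75P_b = 291.5 + 1.5P_b, giving 2.25P_b = 499.5, so P_b = 222.
So P_s = 204 and the quantity traded is Q = 791 - 0.75(222) = 624.5.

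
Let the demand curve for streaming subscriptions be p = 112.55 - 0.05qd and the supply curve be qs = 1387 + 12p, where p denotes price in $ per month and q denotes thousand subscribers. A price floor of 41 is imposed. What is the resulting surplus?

Rewriting in direct form: qd = 2251 - 20p.
Evaluating both curves at the floor price 41 gives qd = 1431, qs = 1879.
Surplus = qs - qd = 1879 - 1431 = 448.

Surplus = 448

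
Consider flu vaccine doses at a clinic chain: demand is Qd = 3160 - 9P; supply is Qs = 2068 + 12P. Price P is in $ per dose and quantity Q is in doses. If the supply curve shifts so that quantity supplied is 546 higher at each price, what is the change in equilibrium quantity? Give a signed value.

ΔQ = 234

The market clears where 3160 - 9P = 2068 + 12P. Rearranging, 21P = 1092, hence P* = 52.
Then Q* = 3160 - 9(52) = 2692.
After the shift, supply is Qs = 2614 + 12P.
New equilibrium: 546 = 21P, so P = 26 and Q = 2926.
ΔQ = 2926 - 2692 = 234.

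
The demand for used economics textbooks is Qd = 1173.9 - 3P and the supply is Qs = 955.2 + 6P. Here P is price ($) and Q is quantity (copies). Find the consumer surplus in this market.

Consumer surplus = 202033.5

Set Qd = Qs: 1173.9 - 3P = 955.2 + 6P, so 218.7 = 9P and P* = 24.3.
Plugging P* into demand: Q* = 1173.9 - 3(24.3) = 1101.
Demand choke price (Qd = 0): P = 1173.9/3 = 391.3. Consumer surplus = ½ × (391.3 - 24.3) × 1101 = 202033.5.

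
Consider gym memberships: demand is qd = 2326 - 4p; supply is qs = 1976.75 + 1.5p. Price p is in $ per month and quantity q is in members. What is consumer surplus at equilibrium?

Consumer surplus = 536648

The market clears where 2326 - 4p = 1976.75 + 1.5p. Rearranging, 5.5p = 349.25, hence p* = 63.5.
Plugging p* into demand: q* = 2326 - 4(63.5) = 2072.
Demand choke price (qd = 0): p = 2326/4 = 581.5. Consumer surplus = ½ × (581.5 - 63.5) × 2072 = 536648.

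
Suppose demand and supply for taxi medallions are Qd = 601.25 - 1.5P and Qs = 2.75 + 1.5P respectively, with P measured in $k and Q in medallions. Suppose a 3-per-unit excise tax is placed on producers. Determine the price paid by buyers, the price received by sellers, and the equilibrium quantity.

The tax drives a wedge P_b - P_s = 3. Substituting P_s = P_b - 3 into supply: Qs = -1.75 + 1.5P_b.
Market clearing requires 601.25 - 1.5P_b = -1.75 + 1.5P_b; hence 603 = 3P_b and P_b = 201.
So P_s = 198 and the quantity traded is Q = 601.25 - 1.5(201) = 299.75.

P_b = 201, P_s = 198, Q = 299.75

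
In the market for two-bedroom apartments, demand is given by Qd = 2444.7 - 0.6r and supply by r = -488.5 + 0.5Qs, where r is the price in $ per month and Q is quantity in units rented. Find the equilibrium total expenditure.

In direct form, Qs = 977 + 2r.
Equating demand and supply, 2444.7 - 0.6r = 977 + 2r gives 2.6r = 1467.7, so r* = 564.5.
From the demand curve, Q* = 2444.7 - 0.6(564.5) = 2106.
Total expenditure = r* × Q* = 564.5 × 2106 = 1188837.

Total expenditure = 1188837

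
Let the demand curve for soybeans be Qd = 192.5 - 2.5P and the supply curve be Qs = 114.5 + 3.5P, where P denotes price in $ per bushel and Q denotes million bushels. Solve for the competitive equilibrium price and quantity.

Set Qd = Qs: 192.5 - 2.5P = 114.5 + 3.5P, so 78 = 6P and P* = 13.
Then Q* = 192.5 - 2.5(13) = 160.

P* = 13, Q* = 160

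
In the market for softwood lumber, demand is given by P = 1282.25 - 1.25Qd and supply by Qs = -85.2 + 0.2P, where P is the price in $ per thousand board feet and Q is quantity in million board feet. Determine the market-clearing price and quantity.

Inverting to quantity form: Qd = 1025.8 - 0.8P.
At equilibrium Qd = Qs, so 1025.8 - 0.8P = -85.2 + 0.2P; collecting terms, 1111 = P and P* = 1111.
Plugging P* into demand: Q* = 1025.8 - 0.8(1111) = 137.

P* = 1111, Q* = 137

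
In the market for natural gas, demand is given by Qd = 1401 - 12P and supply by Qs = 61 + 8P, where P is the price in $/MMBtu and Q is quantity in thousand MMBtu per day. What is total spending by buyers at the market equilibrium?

Equating demand and supply, 1401 - 12P = 61 + 8P gives 20P = 1340, so P* = 67.
Substitute back: Q* = 1401 - 12(67) = 597.
Total spending by buyers = P* × Q* = 67 × 597 = 39999.

Total spending by buyers = 39999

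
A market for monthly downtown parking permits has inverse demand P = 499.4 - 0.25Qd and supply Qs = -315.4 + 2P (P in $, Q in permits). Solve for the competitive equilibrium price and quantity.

Rewriting in direct form: Qd = 1997.6 - 4P.
Set Qd = Qs: 1997.6 - 4P = -315.4 + 2P, so 2313 = 6P and P* = 385.5.
Substitute back: Q* = 1997.6 - 4(385.5) = 455.6.

P* = 385.5, Q* = 455.6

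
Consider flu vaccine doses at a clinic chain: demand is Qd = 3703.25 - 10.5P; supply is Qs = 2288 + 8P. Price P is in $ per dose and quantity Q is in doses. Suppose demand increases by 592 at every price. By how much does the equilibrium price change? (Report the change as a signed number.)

ΔP = 32

Equating demand and supply, 3703.25 - 10.5P = 2288 + 8P gives 18.5P = 1415.25, so P* = 76.5.
Substitute back: Q* = 3703.25 - 10.5(76.5) = 2900.
After the shift, demand is Qd = 4295.25 - 10.5P.
Re-solving, 18.5P = 2007.25 gives P = 108.5 and Q = 3156.
ΔP = 108.5 - 76.5 = 32.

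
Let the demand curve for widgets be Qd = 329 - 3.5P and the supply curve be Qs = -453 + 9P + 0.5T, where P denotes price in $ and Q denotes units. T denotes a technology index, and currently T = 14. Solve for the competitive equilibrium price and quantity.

With T = 14, supply is Qs = -446 + 9P.
The market clears where 329 - 3.5P = -446 + 9P. Rearranging, 12.5P = 775, hence P* = 62.
Substitute back: Q* = 329 - 3.5(62) = 112.

P* = 62, Q* = 112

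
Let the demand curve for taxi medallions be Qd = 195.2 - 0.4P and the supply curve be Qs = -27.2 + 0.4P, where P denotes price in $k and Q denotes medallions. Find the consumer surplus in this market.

Consumer surplus = 8820

At equilibrium Qd = Qs, so 195.2 - 0.4P = -27.2 + 0.4P; collecting terms, 222.4 = 0.8P and P* = 278.
Then Q* = 195.2 - 0.4(278) = 84.
Demand choke price (Qd = 0): P = 195.2/0.4 = 488. Consumer surplus = ½ × (488 - 278) × 84 = 8820.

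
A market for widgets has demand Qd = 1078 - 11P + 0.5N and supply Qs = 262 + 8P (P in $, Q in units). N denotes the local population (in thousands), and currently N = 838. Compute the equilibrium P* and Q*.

With N = 838, demand is Qd = 1497 - 11P.
The market clears where 1497 - 11P = 262 + 8P. Rearranging, 19P = 1235, hence P* = 65.
Plugging P* into demand: Q* = 1497 - 11(65) = 782.

P* = 65, Q* = 782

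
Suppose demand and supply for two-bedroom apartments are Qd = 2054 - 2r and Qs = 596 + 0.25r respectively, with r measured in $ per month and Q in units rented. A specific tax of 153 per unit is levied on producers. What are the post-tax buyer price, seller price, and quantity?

The tax drives a wedge r_b - r_s = 153. Substituting r_s = r_b - 153 into supply: Qs = 557.75 + 0.25r_b.
Equate demand and the shifted supply: 2054 - 2r_b = 557.75 + 0.25r_b, giving 2.25r_b = 1496.25, so r_b = 665.
Then r_s = 665 - 153 = 512 and Q = 2054 - 2(665) = 724.

r_b = 665, r_s = 512, Q = 724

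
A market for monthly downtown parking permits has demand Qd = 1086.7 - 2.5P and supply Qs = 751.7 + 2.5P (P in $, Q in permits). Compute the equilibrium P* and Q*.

P* = 67, Q* = 919.2

Equating demand and supply, 1086.7 - 2.5P = 751.7 + 2.5P gives 5P = 335, so P* = 67.
From the demand curve, Q* = 1086.7 - 2.5(67) = 919.2.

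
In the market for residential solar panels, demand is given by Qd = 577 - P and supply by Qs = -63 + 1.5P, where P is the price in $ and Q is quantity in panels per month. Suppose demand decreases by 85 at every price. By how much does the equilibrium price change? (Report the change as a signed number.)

ΔP = -34

The market clears where 577 - P = -63 + 1.5P. Rearranging, 2.5P = 640, hence P* = 256.
Substitute back: Q* = 577 - 256 = 321.
After the shift, demand is Qd = 492 - P.
Re-solving, 2.5P = 555 gives P = 222 and Q = 270.
ΔP = 222 - 256 = -34.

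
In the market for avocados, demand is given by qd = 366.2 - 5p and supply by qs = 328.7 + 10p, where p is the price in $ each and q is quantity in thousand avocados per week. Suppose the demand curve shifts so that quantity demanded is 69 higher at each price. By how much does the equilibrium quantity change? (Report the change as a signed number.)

The market clears where 366.2 - 5p = 328.7 + 10p. Rearranging, 15p = 37.5, hence p* = 2.5.
Then q* = 366.2 - 5(2.5) = 353.7.
After the shift, demand is qd = 435.2 - 5p.
The new intersection has 106.5 = 15p, i.e. p = 7.1, q = 399.7.
Δq = 399.7 - 353.7 = 46.

Δq = 46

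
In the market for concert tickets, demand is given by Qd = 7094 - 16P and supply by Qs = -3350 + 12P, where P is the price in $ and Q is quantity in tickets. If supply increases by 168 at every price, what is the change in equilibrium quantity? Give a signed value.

Set Qd = Qs: 7094 - 16P = -3350 + 12P, so 10444 = 28P and P* = 373.
From the demand curve, Q* = 7094 - 16(373) = 1126.
After the shift, supply is Qs = -3182 + 12P.
The new intersection has 10276 = 28P, i.e. P = 367, Q = 1222.
ΔQ = 1222 - 1126 = 96.

ΔQ = 96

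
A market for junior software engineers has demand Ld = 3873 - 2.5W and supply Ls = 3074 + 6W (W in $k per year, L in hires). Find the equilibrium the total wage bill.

The total wage bill = 341972

Equating demand and supply, 3873 - 2.5W = 3074 + 6W gives 8.5W = 799, so W* = 94.
Then L* = 3873 - 2.5(94) = 3638.
The total wage bill = W* × L* = 94 × 3638 = 341972.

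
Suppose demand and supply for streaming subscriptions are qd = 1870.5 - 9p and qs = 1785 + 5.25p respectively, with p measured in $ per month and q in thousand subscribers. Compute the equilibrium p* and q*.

Set qd = qs: 1870.5 - 9p = 1785 + 5.25p, so 85.5 = 14.25p and p* = 6.
Then q* = 1870.5 - 9(6) = 1816.5.

p* = 6, q* = 1816.5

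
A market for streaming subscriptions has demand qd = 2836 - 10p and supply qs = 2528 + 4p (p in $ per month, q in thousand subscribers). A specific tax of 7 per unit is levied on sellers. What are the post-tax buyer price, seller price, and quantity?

With a tax of 7 on sellers, they supply based on the net price p_s = p_b - 7, so qs = 2500 + 4p_b.
Set qd = qs: 2836 - 10p_b = 2500 + 4p_b, so 336 = 14p_b and p_b = 24.
Then p_s = 24 - 7 = 17 and q = 2836 - 10(24) = 2596.

p_b = 24, p_s = 17, q = 2596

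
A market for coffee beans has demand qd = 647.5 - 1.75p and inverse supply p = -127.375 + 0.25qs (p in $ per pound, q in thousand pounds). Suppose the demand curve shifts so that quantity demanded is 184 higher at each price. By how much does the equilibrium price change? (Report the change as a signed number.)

In direct form, qs = 509.5 + 4p.
Equating demand and supply, 647.5 - 1.75p = 509.5 + 4p gives 5.75p = 138, so p* = 24.
Then q* = 647.5 - 1.75(24) = 605.5.
After the shift, demand is qd = 831.5 - 1.75p.
Re-solving, 5.75p = 322 gives p = 56 and q = 733.5.
Δp = 56 - 24 = 32.

Δp = 32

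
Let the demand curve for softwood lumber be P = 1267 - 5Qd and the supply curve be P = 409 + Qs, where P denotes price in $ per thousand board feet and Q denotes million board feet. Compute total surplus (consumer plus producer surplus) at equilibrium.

Rewriting in direct form: Qd = 253.4 - 0.2P and Qs = -409 + P.
The market clears where 253.4 - 0.2P = -409 + P. Rearranging, 1.2P = 662.4, hence P* = 552.
Substitute back: Q* = 253.4 - 0.2(552) = 143.
Demand choke price = 1267; supply choke price = 409. CS = ½(1267 - 552)(143) = 51122.5; PS = ½(552 - 409)(143) = 10224.5. Total surplus = 61347.

Total surplus = 61347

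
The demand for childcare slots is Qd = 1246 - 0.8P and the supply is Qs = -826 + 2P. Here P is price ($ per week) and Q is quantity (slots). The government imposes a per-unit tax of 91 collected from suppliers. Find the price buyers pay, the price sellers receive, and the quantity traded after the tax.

Suppliers keep P_s = P_b - 91 per unit, so supply in terms of the buyer price is Qs = -1008 + 2P_b.
Equate demand and the shifted supply: 1246 - 0.8P_b = -1008 + 2P_b, giving 2.8P_b = 2254, so P_b = 805.
So P_s = 714 and the quantity traded is Q = 1246 - 0.8(805) = 602.

P_b = 805, P_s = 714, Q = 602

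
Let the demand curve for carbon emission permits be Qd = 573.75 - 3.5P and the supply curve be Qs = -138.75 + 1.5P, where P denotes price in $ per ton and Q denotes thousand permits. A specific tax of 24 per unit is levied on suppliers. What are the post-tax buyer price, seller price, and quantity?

P_b = 149.7, P_s = 125.7, Q = 49.8

With a tax of 24 on suppliers, they supply based on the net price P_s = P_b - 24, so Qs = -174.75 + 1.5P_b.
Set Qd = Qs: 573.75 - 3.5P_b = -174.75 + 1.5P_b, so 748.5 = 5P_b and P_b = 149.7.
Then P_s = 149.7 - 24 = 125.7 and Q = 573.75 - 3.5(149.7) = 49.8.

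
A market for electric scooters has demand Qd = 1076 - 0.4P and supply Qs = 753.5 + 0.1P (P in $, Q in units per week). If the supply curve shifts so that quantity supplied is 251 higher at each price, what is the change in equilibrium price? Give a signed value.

The market clears where 1076 - 0.4P = 753.5 + 0.1P. Rearranging, 0.5P = 322.5, hence P* = 645.
Then Q* = 1076 - 0.4(645) = 818.
After the shift, supply is Qs = 1004.5 + 0.1P.
New equilibrium: 71.5 = 0.5P, so P = 143 and Q = 1018.8.
ΔP = 143 - 645 = -502.

ΔP = -502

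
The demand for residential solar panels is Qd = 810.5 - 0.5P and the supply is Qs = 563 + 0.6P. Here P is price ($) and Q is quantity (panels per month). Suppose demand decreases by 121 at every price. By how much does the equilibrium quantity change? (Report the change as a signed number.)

ΔQ = -66

Equating demand and supply, 810.5 - 0.5P = 563 + 0.6P gives 1.1P = 247.5, so P* = 225.
From the demand curve, Q* = 810.5 - 0.5(225) = 698.
After the shift, demand is Qd = 689.5 - 0.5P.
The new intersection has 126.5 = 1.1P, i.e. P = 115, Q = 632.
ΔQ = 632 - 698 = -66.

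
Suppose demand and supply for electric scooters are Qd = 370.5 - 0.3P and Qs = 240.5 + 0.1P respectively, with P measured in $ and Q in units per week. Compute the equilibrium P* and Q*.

P* = 325, Q* = 273

Equating demand and supply, 370.5 - 0.3P = 240.5 + 0.1P gives 0.4P = 130, so P* = 325.
Substitute back: Q* = 370.5 - 0.3(325) = 273.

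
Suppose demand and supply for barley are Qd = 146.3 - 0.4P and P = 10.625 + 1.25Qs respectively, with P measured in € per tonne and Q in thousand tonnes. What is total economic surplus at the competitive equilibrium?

Inverting to quantity form: Qs = -8.5 + 0.8P.
Set Qd = Qs: 146.3 - 0.4P = -8.5 + 0.8P, so 154.8 = 1.2P and P* = 129.
Plugging P* into demand: Q* = 146.3 - 0.4(129) = 94.7.
Demand choke price = 365.75; supply choke price = 10.625. CS = ½(365.75 - 129)(94.7) = 11210.1125; PS = ½(129 - 10.625)(94.7) = 5605.05625. Total surplus = 16815.16875.

Total surplus = 16815.16875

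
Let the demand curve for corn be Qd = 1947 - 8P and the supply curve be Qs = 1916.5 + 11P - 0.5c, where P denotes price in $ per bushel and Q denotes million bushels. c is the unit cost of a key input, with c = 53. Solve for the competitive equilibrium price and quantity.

With c = 53, supply is Qs = 1890 + 11P.
Equating demand and supply, 1947 - 8P = 1890 + 11P gives 19P = 57, so P* = 3.
Then Q* = 1947 - 8(3) = 1923.

P* = 3, Q* = 1923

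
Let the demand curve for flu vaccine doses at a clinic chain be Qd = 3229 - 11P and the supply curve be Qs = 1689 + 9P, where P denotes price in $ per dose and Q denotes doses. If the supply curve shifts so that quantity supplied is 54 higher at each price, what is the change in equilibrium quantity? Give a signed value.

Set Qd = Qs: 3229 - 11P = 1689 + 9P, so 1540 = 20P and P* = 77.
Substitute back: Q* = 3229 - 11(77) = 2382.
After the shift, supply is Qs = 1743 + 9P.
Re-solving, 20P = 1486 gives P = 74.3 and Q = 2411.7.
ΔQ = 2411.7 - 2382 = 29.7.

ΔQ = 29.7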